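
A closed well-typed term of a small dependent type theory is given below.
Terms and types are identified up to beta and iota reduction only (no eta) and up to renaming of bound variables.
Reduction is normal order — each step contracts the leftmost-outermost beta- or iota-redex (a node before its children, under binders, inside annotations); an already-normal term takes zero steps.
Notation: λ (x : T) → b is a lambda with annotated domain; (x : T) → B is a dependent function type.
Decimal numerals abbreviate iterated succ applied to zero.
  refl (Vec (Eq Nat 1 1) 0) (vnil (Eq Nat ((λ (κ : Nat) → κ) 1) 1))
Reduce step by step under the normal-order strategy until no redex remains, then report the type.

normal-order reduction sequence:
  refl (Vec (Eq Nat 1 1) 0) (vnil (Eq Nat ((λ (κ : Nat) → κ) 1) 1))
  ~> refl (Vec (Eq Nat 1 1) 0) (vnil (Eq Nat 1 1))
inferred type:
  Eq (Vec (Eq Nat 1 1) 0) (vnil (Eq Nat 1 1)) (vnil (Eq Nat 1 1))


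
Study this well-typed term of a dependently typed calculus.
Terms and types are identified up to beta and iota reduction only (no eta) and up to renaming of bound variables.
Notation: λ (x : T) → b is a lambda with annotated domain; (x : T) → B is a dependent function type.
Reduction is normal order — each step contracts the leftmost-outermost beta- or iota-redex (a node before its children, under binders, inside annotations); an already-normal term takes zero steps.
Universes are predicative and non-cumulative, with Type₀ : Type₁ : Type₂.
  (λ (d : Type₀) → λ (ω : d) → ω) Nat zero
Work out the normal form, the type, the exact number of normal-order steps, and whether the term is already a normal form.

reduced normal form:
  zero
the term's type:
  Nat
reduction steps (normal order): 2
term was already normal: no
first redex: a beta-redex


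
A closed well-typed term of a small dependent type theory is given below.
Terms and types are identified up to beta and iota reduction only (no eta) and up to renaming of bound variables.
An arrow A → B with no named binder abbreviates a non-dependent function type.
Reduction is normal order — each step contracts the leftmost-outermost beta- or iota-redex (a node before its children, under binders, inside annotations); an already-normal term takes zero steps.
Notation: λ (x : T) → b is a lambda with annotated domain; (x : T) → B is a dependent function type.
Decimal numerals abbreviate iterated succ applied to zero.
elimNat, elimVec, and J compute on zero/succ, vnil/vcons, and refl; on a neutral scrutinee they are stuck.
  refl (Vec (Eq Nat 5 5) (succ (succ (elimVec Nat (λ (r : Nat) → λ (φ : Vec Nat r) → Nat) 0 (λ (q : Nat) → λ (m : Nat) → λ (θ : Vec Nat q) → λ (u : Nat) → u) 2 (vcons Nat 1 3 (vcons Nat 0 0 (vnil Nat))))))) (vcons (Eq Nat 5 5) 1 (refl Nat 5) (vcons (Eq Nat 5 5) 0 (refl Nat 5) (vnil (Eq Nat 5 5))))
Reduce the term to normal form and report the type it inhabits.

reduced normal form:
  refl (Vec (Eq Nat 5 5) 2) (vcons (Eq Nat 5 5) 1 (refl Nat 5) (vcons (Eq Nat 5 5) 0 (refl Nat 5) (vnil (Eq Nat 5 5))))
the term's type:
  Eq (Vec (Eq Nat 5 5) 2) (vcons (Eq Nat 5 5) 1 (refl Nat 5) (vcons (Eq Nat 5 5) 0 (refl Nat 5) (vnil (Eq Nat 5 5)))) (vcons (Eq Nat 5 5) 1 (refl Nat 5) (vcons (Eq Nat 5 5) 0 (refl Nat 5) (vnil (Eq Nat 5 5))))


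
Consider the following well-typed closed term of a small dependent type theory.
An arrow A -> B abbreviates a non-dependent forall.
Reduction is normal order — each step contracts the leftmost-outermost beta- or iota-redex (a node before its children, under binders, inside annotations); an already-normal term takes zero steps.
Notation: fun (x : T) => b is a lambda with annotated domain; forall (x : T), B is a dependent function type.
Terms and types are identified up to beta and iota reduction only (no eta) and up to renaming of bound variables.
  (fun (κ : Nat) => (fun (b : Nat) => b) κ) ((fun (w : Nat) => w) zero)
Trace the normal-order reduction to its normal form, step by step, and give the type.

normal-order reduction sequence:
  (fun (κ : Nat) => (fun (b : Nat) => b) κ) ((fun (w : Nat) => w) zero)
  ~> (fun (κ : Nat) => κ) ((fun (b : Nat) => b) zero)
  ~> (fun (κ : Nat) => κ) zero
  ~> zero
inferred type:
  Nat


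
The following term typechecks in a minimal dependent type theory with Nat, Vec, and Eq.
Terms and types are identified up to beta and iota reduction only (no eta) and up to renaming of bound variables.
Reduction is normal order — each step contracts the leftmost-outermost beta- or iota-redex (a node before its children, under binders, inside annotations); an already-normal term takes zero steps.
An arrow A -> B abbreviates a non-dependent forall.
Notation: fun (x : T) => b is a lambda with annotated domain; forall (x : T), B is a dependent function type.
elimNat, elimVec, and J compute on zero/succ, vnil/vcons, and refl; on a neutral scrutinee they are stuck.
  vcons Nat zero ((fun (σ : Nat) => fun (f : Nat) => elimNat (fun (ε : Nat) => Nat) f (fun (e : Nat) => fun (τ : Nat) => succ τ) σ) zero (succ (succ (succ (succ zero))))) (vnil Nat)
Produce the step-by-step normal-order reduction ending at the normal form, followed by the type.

reduction (normal order):
  vcons Nat zero ((fun (σ : Nat) => fun (f : Nat) => elimNat (fun (ε : Nat) => Nat) f (fun (e : Nat) => fun (τ : Nat) => succ τ) σ) zero (succ (succ (succ (succ zero))))) (vnil Nat)
  ~> vcons Nat zero ((fun (σ : Nat) => elimNat (fun (f : Nat) => Nat) σ (fun (ε : Nat) => fun (e : Nat) => succ e) zero) (succ (succ (succ (succ zero))))) (vnil Nat)
  ~> vcons Nat zero (elimNat (fun (σ : Nat) => Nat) (succ (succ (succ (succ zero)))) (fun (f : Nat) => fun (ε : Nat) => succ ε) zero) (vnil Nat)
  ~> vcons Nat zero (succ (succ (succ (succ zero)))) (vnil Nat)
inferred type:
  Vec Nat (succ zero)


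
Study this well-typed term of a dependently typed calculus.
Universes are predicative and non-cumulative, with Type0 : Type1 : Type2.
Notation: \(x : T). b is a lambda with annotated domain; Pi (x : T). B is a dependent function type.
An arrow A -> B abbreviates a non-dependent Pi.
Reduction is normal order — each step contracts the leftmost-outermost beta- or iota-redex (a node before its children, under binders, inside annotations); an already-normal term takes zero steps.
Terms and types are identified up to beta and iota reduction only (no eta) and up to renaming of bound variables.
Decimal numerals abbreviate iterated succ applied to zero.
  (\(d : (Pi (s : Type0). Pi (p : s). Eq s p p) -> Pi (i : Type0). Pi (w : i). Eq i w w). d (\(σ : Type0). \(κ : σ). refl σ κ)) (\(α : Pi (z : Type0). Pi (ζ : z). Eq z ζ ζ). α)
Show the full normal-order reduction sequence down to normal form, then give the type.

normal-order reduction sequence:
  (\(d : (Pi (s : Type0). Pi (p : s). Eq s p p) -> Pi (i : Type0). Pi (w : i). Eq i w w). d (\(σ : Type0). \(κ : σ). refl σ κ)) (\(α : Pi (z : Type0). Pi (ζ : z). Eq z ζ ζ). α)
  ~> (\(d : Pi (s : Type0). Pi (p : s). Eq s p p). d) (\(i : Type0). \(w : i). refl i w)
  ~> \(d : Type0). \(s : d). refl d s
the term's type:
  Pi (d : Type0). Pi (s : d). Eq d s s


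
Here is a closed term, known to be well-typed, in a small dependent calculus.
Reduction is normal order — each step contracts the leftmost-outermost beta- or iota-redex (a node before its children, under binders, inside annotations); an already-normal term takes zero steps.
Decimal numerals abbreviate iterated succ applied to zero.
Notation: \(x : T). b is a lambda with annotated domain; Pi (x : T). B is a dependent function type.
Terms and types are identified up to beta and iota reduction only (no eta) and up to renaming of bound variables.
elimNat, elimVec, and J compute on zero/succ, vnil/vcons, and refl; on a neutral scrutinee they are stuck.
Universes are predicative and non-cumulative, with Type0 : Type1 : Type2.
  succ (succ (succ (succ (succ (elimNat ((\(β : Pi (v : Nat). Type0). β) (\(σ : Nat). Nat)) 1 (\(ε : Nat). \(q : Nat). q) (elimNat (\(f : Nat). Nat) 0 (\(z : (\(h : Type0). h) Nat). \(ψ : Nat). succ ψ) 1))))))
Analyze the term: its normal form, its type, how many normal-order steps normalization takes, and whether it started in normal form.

resulting normal form:
  6
inferred type:
  Nat
steps to reach normal form (normal order): 9
term was already normal: no
first redex: a beta-redex


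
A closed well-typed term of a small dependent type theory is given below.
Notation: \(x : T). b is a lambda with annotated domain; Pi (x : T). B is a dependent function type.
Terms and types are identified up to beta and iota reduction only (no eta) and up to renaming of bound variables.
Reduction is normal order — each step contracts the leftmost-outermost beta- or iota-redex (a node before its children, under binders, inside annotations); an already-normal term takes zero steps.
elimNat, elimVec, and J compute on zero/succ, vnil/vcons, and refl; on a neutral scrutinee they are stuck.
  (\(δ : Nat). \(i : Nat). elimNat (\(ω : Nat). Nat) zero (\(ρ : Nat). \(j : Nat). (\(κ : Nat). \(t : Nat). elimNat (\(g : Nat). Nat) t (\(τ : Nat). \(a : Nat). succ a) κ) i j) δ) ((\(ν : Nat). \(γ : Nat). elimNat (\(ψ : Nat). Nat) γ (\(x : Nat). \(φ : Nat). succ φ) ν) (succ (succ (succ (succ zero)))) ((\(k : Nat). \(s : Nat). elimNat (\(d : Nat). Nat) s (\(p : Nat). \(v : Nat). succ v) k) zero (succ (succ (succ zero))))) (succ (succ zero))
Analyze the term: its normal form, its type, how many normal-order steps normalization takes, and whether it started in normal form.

reduced normal form:
  succ (succ (succ (succ (succ (succ (succ (succ (succ (succ (succ (succ (succ (succ zero)))))))))))))
the term's type:
  Nat
steps to reach normal form (normal order): 51
started in normal form: no
first redex: a beta-redex


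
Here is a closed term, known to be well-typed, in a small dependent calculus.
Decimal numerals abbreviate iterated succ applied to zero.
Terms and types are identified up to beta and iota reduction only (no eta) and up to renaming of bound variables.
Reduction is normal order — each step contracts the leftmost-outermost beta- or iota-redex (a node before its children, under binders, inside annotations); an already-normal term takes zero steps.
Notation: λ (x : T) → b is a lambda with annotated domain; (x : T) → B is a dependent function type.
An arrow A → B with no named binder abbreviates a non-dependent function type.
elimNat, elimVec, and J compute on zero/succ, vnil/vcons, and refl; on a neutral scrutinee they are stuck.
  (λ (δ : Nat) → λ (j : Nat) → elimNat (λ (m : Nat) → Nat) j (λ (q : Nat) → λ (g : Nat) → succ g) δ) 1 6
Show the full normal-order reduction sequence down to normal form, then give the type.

normal-order reduction:
  (λ (δ : Nat) → λ (j : Nat) → elimNat (λ (m : Nat) → Nat) j (λ (q : Nat) → λ (g : Nat) → succ g) δ) 1 6
  ~> (λ (δ : Nat) → elimNat (λ (j : Nat) → Nat) δ (λ (m : Nat) → λ (q : Nat) → succ q) 1) 6
  ~> elimNat (λ (δ : Nat) → Nat) 6 (λ (j : Nat) → λ (m : Nat) → succ m) 1
  ~> (λ (δ : Nat) → λ (j : Nat) → succ j) 0 (elimNat (λ (m : Nat) → Nat) 6 (λ (q : Nat) → λ (g : Nat) → succ g) 0)
  ~> (λ (δ : Nat) → succ δ) (elimNat (λ (j : Nat) → Nat) 6 (λ (m : Nat) → λ (q : Nat) → succ q) 0)
  ~> succ (elimNat (λ (δ : Nat) → Nat) 6 (λ (j : Nat) → λ (m : Nat) → succ m) 0)
  ~> 7
the term's type:
  Nat


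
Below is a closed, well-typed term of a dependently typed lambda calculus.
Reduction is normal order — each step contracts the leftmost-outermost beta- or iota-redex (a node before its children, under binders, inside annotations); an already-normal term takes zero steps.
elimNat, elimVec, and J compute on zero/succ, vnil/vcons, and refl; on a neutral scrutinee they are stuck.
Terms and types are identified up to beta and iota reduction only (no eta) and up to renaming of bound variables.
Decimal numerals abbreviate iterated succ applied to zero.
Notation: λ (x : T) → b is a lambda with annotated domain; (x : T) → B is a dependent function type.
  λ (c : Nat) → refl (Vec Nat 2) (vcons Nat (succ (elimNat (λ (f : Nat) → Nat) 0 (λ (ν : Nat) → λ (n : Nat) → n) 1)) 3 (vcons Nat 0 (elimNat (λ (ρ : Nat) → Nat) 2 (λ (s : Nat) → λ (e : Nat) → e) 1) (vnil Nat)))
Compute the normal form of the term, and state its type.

normal form:
  λ (c : Nat) → refl (Vec Nat 2) (vcons Nat 1 3 (vcons Nat 0 2 (vnil Nat)))
the term's type:
  (c : Nat) → Eq (Vec Nat 2) (vcons Nat 1 3 (vcons Nat 0 2 (vnil Nat))) (vcons Nat 1 3 (vcons Nat 0 2 (vnil Nat)))
observation: the leftmost-outermost redex is an elimNat iota-redex, and normalization takes 8 steps.


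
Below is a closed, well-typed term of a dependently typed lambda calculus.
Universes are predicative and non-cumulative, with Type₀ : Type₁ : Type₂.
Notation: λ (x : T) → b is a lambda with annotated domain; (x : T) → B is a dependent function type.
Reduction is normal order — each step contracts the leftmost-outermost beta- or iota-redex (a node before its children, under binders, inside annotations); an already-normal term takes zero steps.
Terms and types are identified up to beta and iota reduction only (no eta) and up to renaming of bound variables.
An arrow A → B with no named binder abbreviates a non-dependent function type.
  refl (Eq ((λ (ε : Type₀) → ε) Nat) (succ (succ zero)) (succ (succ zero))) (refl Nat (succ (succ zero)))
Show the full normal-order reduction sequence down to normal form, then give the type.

normal-order reduction sequence:
  refl (Eq ((λ (ε : Type₀) → ε) Nat) (succ (succ zero)) (succ (succ zero))) (refl Nat (succ (succ zero)))
  ~> refl (Eq Nat (succ (succ zero)) (succ (succ zero))) (refl Nat (succ (succ zero)))
inferred type:
  Eq (Eq Nat (succ (succ zero)) (succ (succ zero))) (refl Nat (succ (succ zero))) (refl Nat (succ (succ zero)))


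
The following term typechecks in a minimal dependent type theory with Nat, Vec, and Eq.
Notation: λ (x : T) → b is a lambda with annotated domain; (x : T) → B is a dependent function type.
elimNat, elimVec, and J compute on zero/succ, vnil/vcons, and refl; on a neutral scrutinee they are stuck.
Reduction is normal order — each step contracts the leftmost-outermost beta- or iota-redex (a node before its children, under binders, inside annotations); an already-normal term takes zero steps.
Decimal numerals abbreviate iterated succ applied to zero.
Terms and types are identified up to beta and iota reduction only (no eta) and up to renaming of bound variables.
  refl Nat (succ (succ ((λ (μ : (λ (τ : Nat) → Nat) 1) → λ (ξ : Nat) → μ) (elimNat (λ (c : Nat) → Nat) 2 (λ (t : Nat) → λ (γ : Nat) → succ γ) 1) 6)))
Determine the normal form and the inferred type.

resulting normal form:
  refl Nat 5
inferred type:
  Eq Nat 5 5


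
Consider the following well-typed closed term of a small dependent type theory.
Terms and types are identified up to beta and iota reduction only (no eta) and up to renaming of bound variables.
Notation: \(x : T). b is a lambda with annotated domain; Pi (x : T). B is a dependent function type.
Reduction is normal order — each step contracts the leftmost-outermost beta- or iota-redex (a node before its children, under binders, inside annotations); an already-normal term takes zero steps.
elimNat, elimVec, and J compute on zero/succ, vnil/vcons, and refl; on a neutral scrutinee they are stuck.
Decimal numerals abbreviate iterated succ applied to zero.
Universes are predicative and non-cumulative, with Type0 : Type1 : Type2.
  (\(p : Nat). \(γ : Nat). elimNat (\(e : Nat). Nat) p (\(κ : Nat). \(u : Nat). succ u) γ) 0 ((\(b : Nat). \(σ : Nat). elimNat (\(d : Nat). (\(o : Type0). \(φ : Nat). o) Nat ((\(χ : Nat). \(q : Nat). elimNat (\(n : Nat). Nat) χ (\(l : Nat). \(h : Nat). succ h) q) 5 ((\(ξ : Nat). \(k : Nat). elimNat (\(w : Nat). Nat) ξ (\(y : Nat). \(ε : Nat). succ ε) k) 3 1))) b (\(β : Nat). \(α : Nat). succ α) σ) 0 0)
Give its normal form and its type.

resulting normal form:
  0
the term's type:
  Nat
observation: 6 normal-order steps normalize the term, beginning with a beta-redex.


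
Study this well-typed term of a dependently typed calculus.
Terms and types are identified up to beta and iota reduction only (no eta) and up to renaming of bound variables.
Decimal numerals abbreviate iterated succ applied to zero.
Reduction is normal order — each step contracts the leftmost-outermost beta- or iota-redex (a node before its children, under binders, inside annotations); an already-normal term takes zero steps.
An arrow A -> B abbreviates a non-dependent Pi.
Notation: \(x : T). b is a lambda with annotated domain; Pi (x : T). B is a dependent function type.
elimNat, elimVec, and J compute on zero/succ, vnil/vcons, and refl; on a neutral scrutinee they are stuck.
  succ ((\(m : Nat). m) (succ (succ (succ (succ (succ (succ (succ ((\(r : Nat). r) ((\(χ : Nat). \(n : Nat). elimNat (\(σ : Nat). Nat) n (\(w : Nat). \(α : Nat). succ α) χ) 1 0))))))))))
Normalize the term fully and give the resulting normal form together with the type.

resulting normal form:
  9
inferred type:
  Nat


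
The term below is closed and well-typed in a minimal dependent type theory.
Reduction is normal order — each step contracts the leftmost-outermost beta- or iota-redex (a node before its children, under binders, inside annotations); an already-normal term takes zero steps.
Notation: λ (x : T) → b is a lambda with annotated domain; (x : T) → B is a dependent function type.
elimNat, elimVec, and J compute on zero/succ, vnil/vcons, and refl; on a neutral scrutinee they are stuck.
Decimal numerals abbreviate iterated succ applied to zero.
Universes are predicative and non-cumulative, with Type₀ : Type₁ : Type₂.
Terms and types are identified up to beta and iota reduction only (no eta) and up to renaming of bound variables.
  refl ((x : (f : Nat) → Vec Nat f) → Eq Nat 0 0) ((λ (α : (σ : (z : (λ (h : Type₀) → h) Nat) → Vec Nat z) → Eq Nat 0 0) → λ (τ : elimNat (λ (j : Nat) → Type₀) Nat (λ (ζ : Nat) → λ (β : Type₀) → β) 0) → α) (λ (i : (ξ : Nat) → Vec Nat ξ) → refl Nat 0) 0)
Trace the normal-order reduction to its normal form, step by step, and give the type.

normal-order reduction:
  refl ((x : (f : Nat) → Vec Nat f) → Eq Nat 0 0) ((λ (α : (σ : (z : (λ (h : Type₀) → h) Nat) → Vec Nat z) → Eq Nat 0 0) → λ (τ : elimNat (λ (j : Nat) → Type₀) Nat (λ (ζ : Nat) → λ (β : Type₀) → β) 0) → α) (λ (i : (ξ : Nat) → Vec Nat ξ) → refl Nat 0) 0)
  ~> refl ((x : (f : Nat) → Vec Nat f) → Eq Nat 0 0) ((λ (α : elimNat (λ (σ : Nat) → Type₀) Nat (λ (z : Nat) → λ (h : Type₀) → h) 0) → λ (τ : (j : Nat) → Vec Nat j) → refl Nat 0) 0)
  ~> refl ((x : (f : Nat) → Vec Nat f) → Eq Nat 0 0) (λ (α : (σ : Nat) → Vec Nat σ) → refl Nat 0)
the term's type:
  Eq ((x : (f : Nat) → Vec Nat f) → Eq Nat 0 0) (λ (α : (σ : Nat) → Vec Nat σ) → refl Nat 0) (λ (z : (h : Nat) → Vec Nat h) → refl Nat 0)


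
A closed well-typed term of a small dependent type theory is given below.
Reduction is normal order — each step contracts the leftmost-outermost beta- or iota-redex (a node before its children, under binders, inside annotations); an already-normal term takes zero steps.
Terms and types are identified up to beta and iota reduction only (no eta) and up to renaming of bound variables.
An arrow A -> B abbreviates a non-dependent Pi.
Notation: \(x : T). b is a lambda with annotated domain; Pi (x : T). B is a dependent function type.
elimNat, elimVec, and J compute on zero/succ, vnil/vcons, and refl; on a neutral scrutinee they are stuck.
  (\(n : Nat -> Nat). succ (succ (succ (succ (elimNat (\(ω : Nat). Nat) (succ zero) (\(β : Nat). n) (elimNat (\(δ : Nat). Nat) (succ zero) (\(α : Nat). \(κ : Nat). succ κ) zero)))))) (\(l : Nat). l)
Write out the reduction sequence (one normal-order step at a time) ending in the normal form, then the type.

reduction (normal order):
  (\(n : Nat -> Nat). succ (succ (succ (succ (elimNat (\(ω : Nat). Nat) (succ zero) (\(β : Nat). n) (elimNat (\(δ : Nat). Nat) (succ zero) (\(α : Nat). \(κ : Nat). succ κ) zero)))))) (\(l : Nat). l)
  ~> succ (succ (succ (succ (elimNat (\(n : Nat). Nat) (succ zero) (\(ω : Nat). \(β : Nat). β) (elimNat (\(δ : Nat). Nat) (succ zero) (\(α : Nat). \(κ : Nat). succ κ) zero)))))
  ~> succ (succ (succ (succ (elimNat (\(n : Nat). Nat) (succ zero) (\(ω : Nat). \(β : Nat). β) (succ zero)))))
  ~> succ (succ (succ (succ ((\(n : Nat). \(ω : Nat). ω) zero (elimNat (\(β : Nat). Nat) (succ zero) (\(δ : Nat). \(α : Nat). α) zero)))))
  ~> succ (succ (succ (succ ((\(n : Nat). n) (elimNat (\(ω : Nat). Nat) (succ zero) (\(β : Nat). \(δ : Nat). δ) zero)))))
  ~> succ (succ (succ (succ (elimNat (\(n : Nat). Nat) (succ zero) (\(ω : Nat). \(β : Nat). β) zero))))
  ~> succ (succ (succ (succ (succ zero))))
inferred type:
  Nat


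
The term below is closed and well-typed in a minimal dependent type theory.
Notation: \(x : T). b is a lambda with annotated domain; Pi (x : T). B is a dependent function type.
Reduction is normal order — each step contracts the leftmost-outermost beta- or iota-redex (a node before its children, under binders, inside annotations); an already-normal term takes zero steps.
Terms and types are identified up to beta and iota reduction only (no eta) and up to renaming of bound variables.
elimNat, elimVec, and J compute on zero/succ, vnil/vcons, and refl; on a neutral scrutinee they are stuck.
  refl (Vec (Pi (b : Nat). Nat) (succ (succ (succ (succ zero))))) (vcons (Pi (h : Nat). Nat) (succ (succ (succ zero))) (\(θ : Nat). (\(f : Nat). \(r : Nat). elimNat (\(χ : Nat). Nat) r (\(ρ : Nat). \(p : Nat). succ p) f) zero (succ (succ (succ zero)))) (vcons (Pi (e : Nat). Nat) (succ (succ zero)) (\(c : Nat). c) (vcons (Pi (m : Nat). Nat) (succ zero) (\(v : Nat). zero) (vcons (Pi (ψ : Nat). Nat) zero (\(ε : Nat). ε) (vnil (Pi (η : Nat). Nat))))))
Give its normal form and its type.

resulting normal form:
  refl (Vec (Pi (b : Nat). Nat) (succ (succ (succ (succ zero))))) (vcons (Pi (h : Nat). Nat) (succ (succ (succ zero))) (\(θ : Nat). succ (succ (succ zero))) (vcons (Pi (f : Nat). Nat) (succ (succ zero)) (\(r : Nat). r) (vcons (Pi (χ : Nat). Nat) (succ zero) (\(ρ : Nat). zero) (vcons (Pi (p : Nat). Nat) zero (\(e : Nat). e) (vnil (Pi (c : Nat). Nat))))))
inferred type:
  Eq (Vec (Pi (b : Nat). Nat) (succ (succ (succ (succ zero))))) (vcons (Pi (h : Nat). Nat) (succ (succ (succ zero))) (\(θ : Nat). succ (succ (succ zero))) (vcons (Pi (f : Nat). Nat) (succ (succ zero)) (\(r : Nat). r) (vcons (Pi (χ : Nat). Nat) (succ zero) (\(ρ : Nat). zero) (vcons (Pi (p : Nat). Nat) zero (\(e : Nat). e) (vnil (Pi (c : Nat). Nat)))))) (vcons (Pi (m : Nat). Nat) (succ (succ (succ zero))) (\(v : Nat). succ (succ (succ zero))) (vcons (Pi (ψ : Nat). Nat) (succ (succ zero)) (\(ε : Nat). ε) (vcons (Pi (η : Nat). Nat) (succ zero) (\(ω : Nat). zero) (vcons (Pi (z : Nat). Nat) zero (\(t : Nat). t) (vnil (Pi (y : Nat). Nat))))))
observation: the term reaches its normal form after 3 normal-order steps.


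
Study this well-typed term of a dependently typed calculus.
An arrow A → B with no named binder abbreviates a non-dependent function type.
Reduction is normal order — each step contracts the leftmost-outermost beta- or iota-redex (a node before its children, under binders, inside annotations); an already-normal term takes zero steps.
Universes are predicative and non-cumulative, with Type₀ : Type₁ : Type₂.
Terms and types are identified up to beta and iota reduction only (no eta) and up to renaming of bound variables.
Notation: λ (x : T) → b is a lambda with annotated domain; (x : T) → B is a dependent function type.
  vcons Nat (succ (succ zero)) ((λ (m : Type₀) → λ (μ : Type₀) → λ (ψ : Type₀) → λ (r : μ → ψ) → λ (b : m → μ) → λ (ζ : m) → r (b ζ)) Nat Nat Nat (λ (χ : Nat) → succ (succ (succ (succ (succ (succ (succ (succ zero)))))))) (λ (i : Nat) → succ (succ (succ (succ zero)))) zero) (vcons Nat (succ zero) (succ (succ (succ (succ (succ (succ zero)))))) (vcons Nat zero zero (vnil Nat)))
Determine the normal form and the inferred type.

resulting normal form:
  vcons Nat (succ (succ zero)) (succ (succ (succ (succ (succ (succ (succ (succ zero)))))))) (vcons Nat (succ zero) (succ (succ (succ (succ (succ (succ zero)))))) (vcons Nat zero zero (vnil Nat)))
inferred type:
  Vec Nat (succ (succ (succ zero)))
observation: the term reaches its normal form after 7 normal-order steps.


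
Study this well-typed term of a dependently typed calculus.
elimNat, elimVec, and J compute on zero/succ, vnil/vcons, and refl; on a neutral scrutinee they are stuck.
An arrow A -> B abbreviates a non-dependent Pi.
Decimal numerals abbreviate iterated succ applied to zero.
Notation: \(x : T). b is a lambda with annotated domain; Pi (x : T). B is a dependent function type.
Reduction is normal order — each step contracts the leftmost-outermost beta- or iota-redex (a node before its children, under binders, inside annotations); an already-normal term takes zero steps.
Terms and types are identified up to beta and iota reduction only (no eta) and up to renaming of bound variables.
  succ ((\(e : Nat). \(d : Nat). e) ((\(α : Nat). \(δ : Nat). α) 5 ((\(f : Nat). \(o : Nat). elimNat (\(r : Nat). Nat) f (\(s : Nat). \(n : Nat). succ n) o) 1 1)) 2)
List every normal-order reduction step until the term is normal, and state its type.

normal-order reduction:
  succ ((\(e : Nat). \(d : Nat). e) ((\(α : Nat). \(δ : Nat). α) 5 ((\(f : Nat). \(o : Nat). elimNat (\(r : Nat). Nat) f (\(s : Nat). \(n : Nat). succ n) o) 1 1)) 2)
  ~> succ ((\(e : Nat). (\(d : Nat). \(α : Nat). d) 5 ((\(δ : Nat). \(f : Nat). elimNat (\(o : Nat). Nat) δ (\(r : Nat). \(s : Nat). succ s) f) 1 1)) 2)
  ~> succ ((\(e : Nat). \(d : Nat). e) 5 ((\(α : Nat). \(δ : Nat). elimNat (\(f : Nat). Nat) α (\(o : Nat). \(r : Nat). succ r) δ) 1 1))
  ~> succ ((\(e : Nat). 5) ((\(d : Nat). \(α : Nat). elimNat (\(δ : Nat). Nat) d (\(f : Nat). \(o : Nat). succ o) α) 1 1))
  ~> 6
type:
  Nat


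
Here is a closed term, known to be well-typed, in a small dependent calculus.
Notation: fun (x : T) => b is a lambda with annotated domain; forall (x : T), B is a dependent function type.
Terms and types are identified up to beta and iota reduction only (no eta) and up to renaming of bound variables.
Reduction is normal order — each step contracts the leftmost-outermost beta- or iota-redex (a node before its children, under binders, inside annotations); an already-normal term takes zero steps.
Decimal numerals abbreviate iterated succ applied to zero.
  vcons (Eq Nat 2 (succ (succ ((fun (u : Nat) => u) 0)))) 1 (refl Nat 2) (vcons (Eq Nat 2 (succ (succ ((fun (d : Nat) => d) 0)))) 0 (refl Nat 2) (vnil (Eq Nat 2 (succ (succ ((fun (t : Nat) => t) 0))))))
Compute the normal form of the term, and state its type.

resulting normal form:
  vcons (Eq Nat 2 2) 1 (refl Nat 2) (vcons (Eq Nat 2 2) 0 (refl Nat 2) (vnil (Eq Nat 2 2)))
type:
  Vec (Eq Nat 2 2) 2
observation: the term reaches its normal form after 3 normal-order steps.


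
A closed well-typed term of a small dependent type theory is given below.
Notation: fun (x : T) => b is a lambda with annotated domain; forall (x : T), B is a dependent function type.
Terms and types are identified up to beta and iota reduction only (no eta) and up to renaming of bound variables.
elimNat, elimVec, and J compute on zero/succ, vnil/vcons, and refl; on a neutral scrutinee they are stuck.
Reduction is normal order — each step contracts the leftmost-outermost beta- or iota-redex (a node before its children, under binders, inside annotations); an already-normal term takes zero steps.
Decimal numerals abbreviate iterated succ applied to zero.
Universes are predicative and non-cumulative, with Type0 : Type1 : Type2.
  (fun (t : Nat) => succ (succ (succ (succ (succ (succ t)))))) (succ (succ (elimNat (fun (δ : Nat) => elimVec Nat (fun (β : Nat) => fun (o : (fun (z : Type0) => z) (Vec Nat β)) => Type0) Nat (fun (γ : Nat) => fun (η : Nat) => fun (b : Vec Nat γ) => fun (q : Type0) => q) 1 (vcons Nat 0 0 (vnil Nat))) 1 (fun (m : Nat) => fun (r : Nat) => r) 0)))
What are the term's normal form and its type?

reduced normal form:
  9
inferred type:
  Nat
observation: reduction starts at a beta-redex, and 2 normal-order steps reach the normal form.


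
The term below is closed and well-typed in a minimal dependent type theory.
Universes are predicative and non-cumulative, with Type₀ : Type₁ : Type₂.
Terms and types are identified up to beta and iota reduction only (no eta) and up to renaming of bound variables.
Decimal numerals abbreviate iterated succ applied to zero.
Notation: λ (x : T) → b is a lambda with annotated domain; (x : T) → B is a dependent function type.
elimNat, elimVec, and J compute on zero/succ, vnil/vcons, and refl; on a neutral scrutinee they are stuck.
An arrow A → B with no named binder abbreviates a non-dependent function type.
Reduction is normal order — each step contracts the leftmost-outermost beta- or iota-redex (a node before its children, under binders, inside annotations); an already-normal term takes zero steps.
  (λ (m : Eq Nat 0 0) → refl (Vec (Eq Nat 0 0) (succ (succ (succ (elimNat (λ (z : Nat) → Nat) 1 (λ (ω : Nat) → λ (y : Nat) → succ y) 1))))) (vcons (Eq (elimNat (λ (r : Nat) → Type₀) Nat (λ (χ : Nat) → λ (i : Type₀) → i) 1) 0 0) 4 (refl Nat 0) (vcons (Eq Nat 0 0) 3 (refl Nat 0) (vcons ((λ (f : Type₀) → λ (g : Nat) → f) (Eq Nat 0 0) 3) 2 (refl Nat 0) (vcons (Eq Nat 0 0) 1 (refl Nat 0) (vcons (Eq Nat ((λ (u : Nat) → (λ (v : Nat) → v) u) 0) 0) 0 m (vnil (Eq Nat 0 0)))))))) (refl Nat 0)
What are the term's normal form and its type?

normal form:
  refl (Vec (Eq Nat 0 0) 5) (vcons (Eq Nat 0 0) 4 (refl Nat 0) (vcons (Eq Nat 0 0) 3 (refl Nat 0) (vcons (Eq Nat 0 0) 2 (refl Nat 0) (vcons (Eq Nat 0 0) 1 (refl Nat 0) (vcons (Eq Nat 0 0) 0 (refl Nat 0) (vnil (Eq Nat 0 0)))))))
the term's type:
  Eq (Vec (Eq Nat 0 0) 5) (vcons (Eq Nat 0 0) 4 (refl Nat 0) (vcons (Eq Nat 0 0) 3 (refl Nat 0) (vcons (Eq Nat 0 0) 2 (refl Nat 0) (vcons (Eq Nat 0 0) 1 (refl Nat 0) (vcons (Eq Nat 0 0) 0 (refl Nat 0) (vnil (Eq Nat 0 0))))))) (vcons (Eq Nat 0 0) 4 (refl Nat 0) (vcons (Eq Nat 0 0) 3 (refl Nat 0) (vcons (Eq Nat 0 0) 2 (refl Nat 0) (vcons (Eq Nat 0 0) 1 (refl Nat 0) (vcons (Eq Nat 0 0) 0 (refl Nat 0) (vnil (Eq Nat 0 0)))))))


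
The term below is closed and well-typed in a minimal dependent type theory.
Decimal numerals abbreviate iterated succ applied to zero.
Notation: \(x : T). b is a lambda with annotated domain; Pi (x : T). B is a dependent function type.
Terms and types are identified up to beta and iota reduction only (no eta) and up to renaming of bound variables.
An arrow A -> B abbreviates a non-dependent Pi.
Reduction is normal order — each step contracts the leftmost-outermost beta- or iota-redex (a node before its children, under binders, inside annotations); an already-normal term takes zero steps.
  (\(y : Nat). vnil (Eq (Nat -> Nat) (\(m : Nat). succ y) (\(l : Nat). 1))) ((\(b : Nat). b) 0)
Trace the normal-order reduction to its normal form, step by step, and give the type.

reduction (normal order):
  (\(y : Nat). vnil (Eq (Nat -> Nat) (\(m : Nat). succ y) (\(l : Nat). 1))) ((\(b : Nat). b) 0)
  ~> vnil (Eq (Nat -> Nat) (\(y : Nat). succ ((\(m : Nat). m) 0)) (\(l : Nat). 1))
  ~> vnil (Eq (Nat -> Nat) (\(y : Nat). 1) (\(m : Nat). 1))
type:
  Vec (Eq (Nat -> Nat) (\(y : Nat). 1) (\(m : Nat). 1)) 0


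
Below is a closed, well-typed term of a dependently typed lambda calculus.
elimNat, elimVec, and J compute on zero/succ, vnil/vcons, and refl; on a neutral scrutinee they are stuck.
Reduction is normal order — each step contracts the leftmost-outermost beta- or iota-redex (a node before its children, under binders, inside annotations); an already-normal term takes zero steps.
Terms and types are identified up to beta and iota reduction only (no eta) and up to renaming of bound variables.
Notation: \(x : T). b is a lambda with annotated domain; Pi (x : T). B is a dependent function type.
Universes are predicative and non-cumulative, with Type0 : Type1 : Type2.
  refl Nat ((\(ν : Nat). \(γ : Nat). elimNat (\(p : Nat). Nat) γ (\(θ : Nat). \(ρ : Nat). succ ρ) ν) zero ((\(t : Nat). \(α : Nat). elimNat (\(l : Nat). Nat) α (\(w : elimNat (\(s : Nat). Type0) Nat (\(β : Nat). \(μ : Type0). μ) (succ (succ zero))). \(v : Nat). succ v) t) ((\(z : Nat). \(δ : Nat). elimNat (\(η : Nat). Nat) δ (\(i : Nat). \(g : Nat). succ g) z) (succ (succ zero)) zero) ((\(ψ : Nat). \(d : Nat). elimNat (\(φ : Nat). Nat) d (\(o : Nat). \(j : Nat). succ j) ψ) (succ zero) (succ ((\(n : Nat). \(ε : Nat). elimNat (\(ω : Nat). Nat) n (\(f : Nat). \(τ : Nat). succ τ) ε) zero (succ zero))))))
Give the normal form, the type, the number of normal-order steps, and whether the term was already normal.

resulting normal form:
  refl Nat (succ (succ (succ (succ (succ zero)))))
inferred type:
  Eq Nat (succ (succ (succ (succ (succ zero))))) (succ (succ (succ (succ (succ zero)))))
steps to reach normal form (normal order): 40
already normal: no
first redex: a beta-redex


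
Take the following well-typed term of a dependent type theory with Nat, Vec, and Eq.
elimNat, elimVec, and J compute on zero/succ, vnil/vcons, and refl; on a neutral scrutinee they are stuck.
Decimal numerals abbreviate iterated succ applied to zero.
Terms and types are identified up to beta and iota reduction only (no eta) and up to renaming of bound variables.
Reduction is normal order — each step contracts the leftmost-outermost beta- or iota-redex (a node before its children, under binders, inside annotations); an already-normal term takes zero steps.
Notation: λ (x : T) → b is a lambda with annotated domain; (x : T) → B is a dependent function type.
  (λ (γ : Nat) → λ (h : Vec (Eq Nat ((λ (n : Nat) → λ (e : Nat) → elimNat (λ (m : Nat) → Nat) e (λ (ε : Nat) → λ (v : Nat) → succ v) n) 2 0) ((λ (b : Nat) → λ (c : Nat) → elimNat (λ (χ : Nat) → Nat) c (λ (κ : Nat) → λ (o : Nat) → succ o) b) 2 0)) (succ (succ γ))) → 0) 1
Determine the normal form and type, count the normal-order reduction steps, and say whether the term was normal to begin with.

resulting normal form:
  λ (γ : Vec (Eq Nat 2 2) 3) → 0
the term's type:
  (γ : Vec (Eq Nat 2 2) 3) → Nat
normal-order step count: 19
already normal: no
first redex: a beta-redex


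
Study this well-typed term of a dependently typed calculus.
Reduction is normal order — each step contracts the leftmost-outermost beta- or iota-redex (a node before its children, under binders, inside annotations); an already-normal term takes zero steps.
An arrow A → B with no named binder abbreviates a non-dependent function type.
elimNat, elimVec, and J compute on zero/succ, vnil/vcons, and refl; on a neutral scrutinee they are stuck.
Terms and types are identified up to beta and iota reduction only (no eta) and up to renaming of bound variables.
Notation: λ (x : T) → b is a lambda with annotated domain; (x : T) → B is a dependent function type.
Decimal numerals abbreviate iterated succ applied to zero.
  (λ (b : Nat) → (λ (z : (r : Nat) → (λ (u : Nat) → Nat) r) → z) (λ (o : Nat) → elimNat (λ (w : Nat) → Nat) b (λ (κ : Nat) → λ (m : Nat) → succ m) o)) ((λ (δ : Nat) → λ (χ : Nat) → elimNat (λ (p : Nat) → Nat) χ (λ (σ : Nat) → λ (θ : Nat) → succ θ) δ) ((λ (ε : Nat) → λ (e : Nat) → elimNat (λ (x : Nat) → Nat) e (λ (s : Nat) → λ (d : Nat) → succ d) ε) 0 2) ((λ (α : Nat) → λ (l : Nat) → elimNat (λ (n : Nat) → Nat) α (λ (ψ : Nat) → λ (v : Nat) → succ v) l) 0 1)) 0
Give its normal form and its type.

resulting normal form:
  3
the term's type:
  Nat


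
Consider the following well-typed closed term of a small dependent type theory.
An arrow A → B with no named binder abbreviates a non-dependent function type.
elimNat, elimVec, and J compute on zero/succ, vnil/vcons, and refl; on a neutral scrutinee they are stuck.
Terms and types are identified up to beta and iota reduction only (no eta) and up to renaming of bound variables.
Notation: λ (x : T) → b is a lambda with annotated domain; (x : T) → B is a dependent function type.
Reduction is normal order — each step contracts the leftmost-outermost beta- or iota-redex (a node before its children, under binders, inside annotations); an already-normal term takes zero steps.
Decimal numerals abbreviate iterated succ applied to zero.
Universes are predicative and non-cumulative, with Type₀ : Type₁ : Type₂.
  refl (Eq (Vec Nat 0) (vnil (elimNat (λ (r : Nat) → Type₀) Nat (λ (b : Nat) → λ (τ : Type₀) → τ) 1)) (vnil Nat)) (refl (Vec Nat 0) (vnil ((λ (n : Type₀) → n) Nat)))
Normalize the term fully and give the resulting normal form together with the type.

reduced normal form:
  refl (Eq (Vec Nat 0) (vnil Nat) (vnil Nat)) (refl (Vec Nat 0) (vnil Nat))
inferred type:
  Eq (Eq (Vec Nat 0) (vnil Nat) (vnil Nat)) (refl (Vec Nat 0) (vnil Nat)) (refl (Vec Nat 0) (vnil Nat))
observation: 5 normal-order steps separate the term from its normal form.


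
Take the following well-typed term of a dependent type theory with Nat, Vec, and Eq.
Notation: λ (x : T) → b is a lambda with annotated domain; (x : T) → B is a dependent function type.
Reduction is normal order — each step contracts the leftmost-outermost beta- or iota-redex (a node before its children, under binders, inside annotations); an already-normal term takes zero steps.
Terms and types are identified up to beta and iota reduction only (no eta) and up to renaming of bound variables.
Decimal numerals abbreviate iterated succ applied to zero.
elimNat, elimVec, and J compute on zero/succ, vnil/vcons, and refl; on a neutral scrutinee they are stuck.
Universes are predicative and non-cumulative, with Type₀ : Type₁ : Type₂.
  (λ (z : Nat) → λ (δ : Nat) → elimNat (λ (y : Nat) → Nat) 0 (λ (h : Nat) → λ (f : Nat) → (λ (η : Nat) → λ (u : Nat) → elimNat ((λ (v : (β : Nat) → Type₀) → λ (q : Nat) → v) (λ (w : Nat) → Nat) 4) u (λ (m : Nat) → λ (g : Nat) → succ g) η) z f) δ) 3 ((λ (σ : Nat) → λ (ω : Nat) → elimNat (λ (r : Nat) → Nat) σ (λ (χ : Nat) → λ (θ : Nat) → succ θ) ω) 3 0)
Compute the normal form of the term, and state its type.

resulting normal form:
  9
inferred type:
  Nat


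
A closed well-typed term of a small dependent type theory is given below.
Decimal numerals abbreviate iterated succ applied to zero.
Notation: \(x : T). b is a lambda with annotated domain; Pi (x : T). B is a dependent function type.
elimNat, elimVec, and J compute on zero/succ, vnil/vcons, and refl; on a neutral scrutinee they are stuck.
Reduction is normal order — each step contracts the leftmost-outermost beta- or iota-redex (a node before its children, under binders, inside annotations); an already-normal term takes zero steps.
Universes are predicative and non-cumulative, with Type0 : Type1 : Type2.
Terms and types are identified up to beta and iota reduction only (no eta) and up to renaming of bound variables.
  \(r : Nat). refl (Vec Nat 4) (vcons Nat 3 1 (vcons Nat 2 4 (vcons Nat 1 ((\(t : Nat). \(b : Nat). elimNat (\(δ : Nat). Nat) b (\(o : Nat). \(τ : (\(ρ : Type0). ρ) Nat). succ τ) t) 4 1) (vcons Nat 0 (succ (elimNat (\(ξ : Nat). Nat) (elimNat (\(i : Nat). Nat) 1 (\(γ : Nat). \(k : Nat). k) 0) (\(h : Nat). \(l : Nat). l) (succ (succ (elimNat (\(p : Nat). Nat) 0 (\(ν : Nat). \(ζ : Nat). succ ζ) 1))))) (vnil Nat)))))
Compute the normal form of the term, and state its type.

reduced normal form:
  \(r : Nat). refl (Vec Nat 4) (vcons Nat 3 1 (vcons Nat 2 4 (vcons Nat 1 5 (vcons Nat 0 2 (vnil Nat)))))
type:
  Pi (r : Nat). Eq (Vec Nat 4) (vcons Nat 3 1 (vcons Nat 2 4 (vcons Nat 1 5 (vcons Nat 0 2 (vnil Nat))))) (vcons Nat 3 1 (vcons Nat 2 4 (vcons Nat 1 5 (vcons Nat 0 2 (vnil Nat)))))
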